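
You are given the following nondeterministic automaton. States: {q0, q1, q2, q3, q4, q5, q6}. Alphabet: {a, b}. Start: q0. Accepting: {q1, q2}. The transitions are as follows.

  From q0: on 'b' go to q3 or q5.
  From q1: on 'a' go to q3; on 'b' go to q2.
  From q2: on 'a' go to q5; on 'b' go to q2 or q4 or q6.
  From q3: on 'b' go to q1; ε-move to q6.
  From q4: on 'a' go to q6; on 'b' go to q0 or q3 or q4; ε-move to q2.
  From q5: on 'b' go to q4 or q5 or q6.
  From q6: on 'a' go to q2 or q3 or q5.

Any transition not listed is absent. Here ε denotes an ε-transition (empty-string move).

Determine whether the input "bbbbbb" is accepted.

Yes

Start in {q0}.
Read 'b': q0→{q3, q5}; union {q3, q5}; ε-closure = {q3, q5, q6}.
Read 'b': q3→{q1}, q5→{q4, q5, q6}, q6→∅; union {q1, q4, q5, q6}; ε-closure = {q1, q2, q4, q5, q6}.
Read 'b': q1→{q2}, q2→{q2, q4, q6}, q4→{q0, q3, q4}, q5→{q4, q5, q6}, q6→∅; now {q0, q2, q3, q4, q5, q6}.
Read 'b': q0→{q3, q5}, q2→{q2, q4, q6}, q3→{q1}, q4→{q0, q3, q4}, q5→{q4, q5, q6}, q6→∅; now {q0, q1, q2, q3, q4, q5, q6}.
Read 'b': q0→{q3, q5}, q1→{q2}, q2→{q2, q4, q6}, q3→{q1}, q4→{q0, q3, q4}, q5→{q4, q5, q6}, q6→∅; now {q0, q1, q2, q3, q4, q5, q6}.
Read 'b': q0→{q3, q5}, q1→{q2}, q2→{q2, q4, q6}, q3→{q1}, q4→{q0, q3, q4}, q5→{q4, q5, q6}, q6→∅; now {q0, q1, q2, q3, q4, q5, q6}.
The final set {q0, q1, q2, q3, q4, q5, q6} contains the accepting states q1, q2.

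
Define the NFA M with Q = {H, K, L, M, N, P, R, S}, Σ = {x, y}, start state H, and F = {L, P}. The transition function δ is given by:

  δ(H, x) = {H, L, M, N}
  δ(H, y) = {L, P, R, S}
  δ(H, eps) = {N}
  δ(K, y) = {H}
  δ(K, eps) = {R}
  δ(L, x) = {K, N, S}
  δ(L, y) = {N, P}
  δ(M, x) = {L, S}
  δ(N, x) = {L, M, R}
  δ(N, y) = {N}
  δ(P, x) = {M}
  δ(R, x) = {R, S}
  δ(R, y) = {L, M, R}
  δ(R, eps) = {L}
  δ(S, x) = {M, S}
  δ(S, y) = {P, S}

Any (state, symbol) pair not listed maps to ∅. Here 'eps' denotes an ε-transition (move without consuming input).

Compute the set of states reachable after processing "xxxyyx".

{K, L, M, N, R, S}

Start: ε-closure({H}) = {H, N}.
Read 'x': {H, N} → {H, L, M, N, R}.
Read 'x': {H, L, M, N, R} → {H, K, L, M, N, R, S}.
Read 'x': {H, K, L, M, N, R, S} → {H, K, L, M, N, R, S}.
Read 'y': {H, K, L, M, N, R, S} → {H, L, M, N, P, R, S}.
Read 'y': {H, L, M, N, P, R, S} → {L, M, N, P, R, S}.
Read 'x': {L, M, N, P, R, S} → {K, L, M, N, R, S}.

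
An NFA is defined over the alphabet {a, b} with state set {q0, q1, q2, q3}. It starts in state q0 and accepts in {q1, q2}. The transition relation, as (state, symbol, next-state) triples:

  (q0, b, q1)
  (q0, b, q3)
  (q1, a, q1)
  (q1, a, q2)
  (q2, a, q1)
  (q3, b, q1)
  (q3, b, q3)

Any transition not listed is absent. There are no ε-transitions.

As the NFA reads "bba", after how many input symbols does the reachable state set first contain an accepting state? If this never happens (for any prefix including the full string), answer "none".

Start in {q0}.
Read 'b': q0→{q1, q3}; now {q1, q3}.
None of the earlier sets intersect F, but {q1, q3} does.

1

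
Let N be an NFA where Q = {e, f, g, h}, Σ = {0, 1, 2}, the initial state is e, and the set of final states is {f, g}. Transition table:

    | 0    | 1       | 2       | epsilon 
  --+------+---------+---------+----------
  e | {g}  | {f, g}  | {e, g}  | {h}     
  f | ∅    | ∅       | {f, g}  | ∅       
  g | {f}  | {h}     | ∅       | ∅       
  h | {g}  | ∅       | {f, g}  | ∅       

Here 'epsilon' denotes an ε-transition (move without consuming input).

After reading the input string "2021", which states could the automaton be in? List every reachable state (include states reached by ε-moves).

{h}

Start: ε-closure({e}) = {e, h}.
Read '2': e→{e, g}, h→{f, g}; union {e, f, g}; ε-closure = {e, f, g, h}.
Read '0': e→{g}, f→∅, g→{f}, h→{g}; now {f, g}.
Read '2': f→{f, g}, g→∅; now {f, g}.
Read '1': f→∅, g→{h}; now {h}.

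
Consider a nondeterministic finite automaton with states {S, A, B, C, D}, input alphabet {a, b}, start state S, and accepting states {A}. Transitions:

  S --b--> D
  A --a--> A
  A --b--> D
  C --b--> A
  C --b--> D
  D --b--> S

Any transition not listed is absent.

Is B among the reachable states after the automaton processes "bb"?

Start in {S}.
Read 'b': S→{D}; now {D}.
Read 'b': D→{S}; now {S}.
State B is not in {S}.

No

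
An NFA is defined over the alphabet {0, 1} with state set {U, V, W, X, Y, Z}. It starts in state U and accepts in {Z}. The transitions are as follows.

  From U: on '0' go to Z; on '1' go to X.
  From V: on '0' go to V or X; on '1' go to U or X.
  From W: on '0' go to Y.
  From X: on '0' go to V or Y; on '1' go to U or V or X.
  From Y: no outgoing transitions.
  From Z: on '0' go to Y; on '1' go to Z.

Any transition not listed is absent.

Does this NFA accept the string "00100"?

No

Start in {U}.
Read '0': U→{Z}; now {Z}.
Read '0': Z→{Y}; now {Y}.
Read '1': Y→∅; now ∅.
The set is empty and remains empty for the remaining 2 symbols.
The final set ∅ contains no accepting state.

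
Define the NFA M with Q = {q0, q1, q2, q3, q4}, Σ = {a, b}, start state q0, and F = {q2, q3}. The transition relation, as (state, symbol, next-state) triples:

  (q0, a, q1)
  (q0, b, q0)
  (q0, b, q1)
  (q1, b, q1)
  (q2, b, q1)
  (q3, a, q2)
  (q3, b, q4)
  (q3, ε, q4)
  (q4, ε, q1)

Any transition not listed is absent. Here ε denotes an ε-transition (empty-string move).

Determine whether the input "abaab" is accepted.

Start in {q0}.
Read 'a': {q0} → {q1}.
Read 'b': {q1} → {q1}.
Read 'a': {q1} → ∅.
The set is empty and remains empty for the remaining 2 symbols.
The final set ∅ contains no accepting state.

No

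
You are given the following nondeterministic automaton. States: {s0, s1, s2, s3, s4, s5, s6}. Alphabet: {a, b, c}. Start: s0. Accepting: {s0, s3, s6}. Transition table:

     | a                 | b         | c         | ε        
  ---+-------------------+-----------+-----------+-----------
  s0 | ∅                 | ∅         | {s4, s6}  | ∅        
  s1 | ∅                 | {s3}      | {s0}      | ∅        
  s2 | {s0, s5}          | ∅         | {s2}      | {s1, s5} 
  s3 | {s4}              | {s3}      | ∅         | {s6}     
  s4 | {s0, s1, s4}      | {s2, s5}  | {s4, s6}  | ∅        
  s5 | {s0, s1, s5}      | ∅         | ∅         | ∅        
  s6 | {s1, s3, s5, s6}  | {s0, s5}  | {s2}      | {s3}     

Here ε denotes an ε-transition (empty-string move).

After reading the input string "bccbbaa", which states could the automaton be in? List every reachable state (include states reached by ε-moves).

∅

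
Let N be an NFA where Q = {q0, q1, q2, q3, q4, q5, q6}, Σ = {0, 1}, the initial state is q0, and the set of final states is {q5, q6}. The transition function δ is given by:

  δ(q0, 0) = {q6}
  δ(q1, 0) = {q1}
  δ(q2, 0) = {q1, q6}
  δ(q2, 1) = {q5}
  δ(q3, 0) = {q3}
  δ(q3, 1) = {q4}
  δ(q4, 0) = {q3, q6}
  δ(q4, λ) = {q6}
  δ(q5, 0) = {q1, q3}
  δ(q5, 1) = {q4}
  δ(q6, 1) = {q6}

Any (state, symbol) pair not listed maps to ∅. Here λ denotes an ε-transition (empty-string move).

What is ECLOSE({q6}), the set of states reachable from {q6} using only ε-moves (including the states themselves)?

Begin with {q6}.
No ε-moves leave this set, so the closure equals the set itself.

{q6}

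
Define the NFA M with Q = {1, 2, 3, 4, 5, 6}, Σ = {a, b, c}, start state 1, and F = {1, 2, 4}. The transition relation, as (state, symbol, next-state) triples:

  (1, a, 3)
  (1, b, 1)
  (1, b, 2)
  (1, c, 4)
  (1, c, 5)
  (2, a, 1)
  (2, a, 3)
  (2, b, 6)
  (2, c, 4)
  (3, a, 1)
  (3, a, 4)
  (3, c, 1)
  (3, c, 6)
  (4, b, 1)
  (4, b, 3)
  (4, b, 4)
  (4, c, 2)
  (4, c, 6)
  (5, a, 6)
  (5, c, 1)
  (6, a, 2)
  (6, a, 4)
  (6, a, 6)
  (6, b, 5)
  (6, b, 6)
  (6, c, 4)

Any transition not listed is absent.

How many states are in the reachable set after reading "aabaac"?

5

Start in {1}.
Read 'a': 1→{3}; now {3}.
Read 'a': 3→{1, 4}; now {1, 4}.
Read 'b': 1→{1, 2}, 4→{1, 3, 4}; now {1, 2, 3, 4}.
Read 'a': 1→{3}, 2→{1, 3}, 3→{1, 4}, 4→∅; now {1, 3, 4}.
Read 'a': 1→{3}, 3→{1, 4}, 4→∅; now {1, 3, 4}.
Read 'c': 1→{4, 5}, 3→{1, 6}, 4→{2, 6}; now {1, 2, 4, 5, 6}.
That set has 5 states.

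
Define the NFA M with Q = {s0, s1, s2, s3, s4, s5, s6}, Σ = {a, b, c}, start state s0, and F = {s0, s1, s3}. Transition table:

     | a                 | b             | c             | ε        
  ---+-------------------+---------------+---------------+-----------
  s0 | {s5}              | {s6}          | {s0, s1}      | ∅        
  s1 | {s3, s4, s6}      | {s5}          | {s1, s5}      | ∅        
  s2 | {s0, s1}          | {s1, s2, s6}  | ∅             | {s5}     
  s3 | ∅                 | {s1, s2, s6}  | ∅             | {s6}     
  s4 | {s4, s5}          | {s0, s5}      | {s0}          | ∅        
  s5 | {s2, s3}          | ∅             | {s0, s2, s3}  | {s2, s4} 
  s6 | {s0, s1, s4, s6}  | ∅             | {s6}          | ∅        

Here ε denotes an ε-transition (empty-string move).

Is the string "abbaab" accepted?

Start in {s0}.
Read 'a': s0→{s5}; union {s5}; ε-closure = {s2, s4, s5}.
Read 'b': s2→{s1, s2, s6}, s4→{s0, s5}, s5→∅; union {s0, s1, s2, s5, s6}; ε-closure = {s0, s1, s2, s4, s5, s6}.
Read 'b': s0→{s6}, s1→{s5}, s2→{s1, s2, s6}, s4→{s0, s5}, s5→∅, s6→∅; union {s0, s1, s2, s5, s6}; ε-closure = {s0, s1, s2, s4, s5, s6}.
Read 'a': s0→{s5}, s1→{s3, s4, s6}, s2→{s0, s1}, s4→{s4, s5}, s5→{s2, s3}, s6→{s0, s1, s4, s6}; now {s0, s1, s2, s3, s4, s5, s6}.
Read 'a': s0→{s5}, s1→{s3, s4, s6}, s2→{s0, s1}, s3→∅, s4→{s4, s5}, s5→{s2, s3}, s6→{s0, s1, s4, s6}; now {s0, s1, s2, s3, s4, s5, s6}.
Read 'b': s0→{s6}, s1→{s5}, s2→{s1, s2, s6}, s3→{s1, s2, s6}, s4→{s0, s5}, s5→∅, s6→∅; union {s0, s1, s2, s5, s6}; ε-closure = {s0, s1, s2, s4, s5, s6}.
The final set {s0, s1, s2, s4, s5, s6} contains the accepting states s0, s1.

Yes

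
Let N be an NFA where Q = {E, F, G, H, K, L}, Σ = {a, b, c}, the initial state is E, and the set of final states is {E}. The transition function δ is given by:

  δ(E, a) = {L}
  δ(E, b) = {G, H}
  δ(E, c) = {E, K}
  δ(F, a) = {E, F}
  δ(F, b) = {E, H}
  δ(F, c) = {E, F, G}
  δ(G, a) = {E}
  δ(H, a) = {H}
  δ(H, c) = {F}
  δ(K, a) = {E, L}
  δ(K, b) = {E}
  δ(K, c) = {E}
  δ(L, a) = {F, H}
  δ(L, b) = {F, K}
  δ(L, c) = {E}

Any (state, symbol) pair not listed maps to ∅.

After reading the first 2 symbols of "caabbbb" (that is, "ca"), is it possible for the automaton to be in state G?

No

Start in {E}.
Read 'c': {E} → {E, K}.
Read 'a': {E, K} → {E, L}.
State G is not in {E, L}.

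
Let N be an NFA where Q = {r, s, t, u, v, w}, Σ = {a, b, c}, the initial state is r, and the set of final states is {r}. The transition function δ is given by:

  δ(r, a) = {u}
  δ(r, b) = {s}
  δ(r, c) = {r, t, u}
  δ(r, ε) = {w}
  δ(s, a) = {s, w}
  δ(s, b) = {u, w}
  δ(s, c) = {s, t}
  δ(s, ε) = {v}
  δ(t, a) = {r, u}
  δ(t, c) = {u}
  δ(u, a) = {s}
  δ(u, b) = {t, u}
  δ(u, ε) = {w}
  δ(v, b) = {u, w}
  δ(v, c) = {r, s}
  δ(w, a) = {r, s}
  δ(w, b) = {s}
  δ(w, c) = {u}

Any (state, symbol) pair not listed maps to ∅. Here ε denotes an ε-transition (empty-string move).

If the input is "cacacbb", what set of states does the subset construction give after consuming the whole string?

Start: ε-closure({r}) = {r, w}.
Read 'c': {r, w} → {r, t, u, w}.
Read 'a': {r, t, u, w} → {r, s, u, v, w}.
Read 'c': {r, s, u, v, w} → {r, s, t, u, v, w}.
Read 'a': {r, s, t, u, v, w} → {r, s, u, v, w}.
Read 'c': {r, s, u, v, w} → {r, s, t, u, v, w}.
Read 'b': {r, s, t, u, v, w} → {s, t, u, v, w}.
Read 'b': {s, t, u, v, w} → {s, t, u, v, w}.

{s, t, u, v, w}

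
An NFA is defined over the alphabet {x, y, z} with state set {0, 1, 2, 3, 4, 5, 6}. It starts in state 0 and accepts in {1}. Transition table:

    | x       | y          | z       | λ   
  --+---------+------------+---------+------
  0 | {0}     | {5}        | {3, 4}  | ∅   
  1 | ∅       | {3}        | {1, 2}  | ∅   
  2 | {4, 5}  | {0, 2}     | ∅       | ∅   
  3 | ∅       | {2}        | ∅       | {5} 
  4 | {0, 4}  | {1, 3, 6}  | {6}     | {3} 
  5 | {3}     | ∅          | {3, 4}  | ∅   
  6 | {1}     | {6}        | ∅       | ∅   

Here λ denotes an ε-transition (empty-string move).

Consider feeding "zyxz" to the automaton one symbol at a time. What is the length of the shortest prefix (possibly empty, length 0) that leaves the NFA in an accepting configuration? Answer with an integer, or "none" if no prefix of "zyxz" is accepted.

Start in {0}.
Read 'z': {0} → {3, 4, 5}.
Read 'y': {3, 4, 5} → {1, 2, 3, 5, 6}.
None of the earlier sets intersect F, but {1, 2, 3, 5, 6} does.

2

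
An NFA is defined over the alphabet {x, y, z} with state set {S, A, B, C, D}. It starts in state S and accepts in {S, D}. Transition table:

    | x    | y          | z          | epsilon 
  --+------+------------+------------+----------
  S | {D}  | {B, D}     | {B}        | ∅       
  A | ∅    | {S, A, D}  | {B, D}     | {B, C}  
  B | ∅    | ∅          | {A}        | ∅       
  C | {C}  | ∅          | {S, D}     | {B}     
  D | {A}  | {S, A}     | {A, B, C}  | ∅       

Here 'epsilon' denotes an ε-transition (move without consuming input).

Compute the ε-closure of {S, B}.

{S, B}

Begin with {S, B}.
No ε-moves leave this set, so the closure equals the set itself.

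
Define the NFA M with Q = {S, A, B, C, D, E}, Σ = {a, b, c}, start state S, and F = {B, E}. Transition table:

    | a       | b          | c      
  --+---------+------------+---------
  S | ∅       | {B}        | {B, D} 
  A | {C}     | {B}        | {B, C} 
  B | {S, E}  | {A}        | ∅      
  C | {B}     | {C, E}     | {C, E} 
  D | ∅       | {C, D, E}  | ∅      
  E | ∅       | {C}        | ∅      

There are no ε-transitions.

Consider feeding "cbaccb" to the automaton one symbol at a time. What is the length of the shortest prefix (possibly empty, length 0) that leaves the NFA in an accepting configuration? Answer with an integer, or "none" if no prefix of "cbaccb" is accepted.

Start in {S}.
Read 'c': S→{B, D}; now {B, D}.
None of the earlier sets intersect F, but {B, D} does.

1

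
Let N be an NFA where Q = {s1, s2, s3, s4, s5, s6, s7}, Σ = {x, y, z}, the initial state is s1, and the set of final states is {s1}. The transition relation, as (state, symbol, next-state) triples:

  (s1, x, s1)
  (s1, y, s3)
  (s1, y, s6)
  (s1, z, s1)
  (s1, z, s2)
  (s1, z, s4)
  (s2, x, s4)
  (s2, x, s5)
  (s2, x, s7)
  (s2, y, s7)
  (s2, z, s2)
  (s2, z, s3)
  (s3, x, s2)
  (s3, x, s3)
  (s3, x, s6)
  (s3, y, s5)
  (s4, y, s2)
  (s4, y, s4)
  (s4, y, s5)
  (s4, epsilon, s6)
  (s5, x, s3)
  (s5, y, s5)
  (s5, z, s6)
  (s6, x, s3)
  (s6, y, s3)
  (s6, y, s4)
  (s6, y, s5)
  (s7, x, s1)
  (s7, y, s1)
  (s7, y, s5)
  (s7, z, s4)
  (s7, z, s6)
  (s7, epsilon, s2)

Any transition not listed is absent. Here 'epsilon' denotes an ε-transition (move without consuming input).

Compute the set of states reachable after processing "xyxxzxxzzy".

{s2, s3, s4, s5, s6, s7}

Start in {s1}.
Read 'x': s1→{s1}; now {s1}.
Read 'y': s1→{s3, s6}; now {s3, s6}.
Read 'x': s3→{s2, s3, s6}, s6→{s3}; now {s2, s3, s6}.
Read 'x': s2→{s4, s5, s7}, s3→{s2, s3, s6}, s6→{s3}; now {s2, s3, s4, s5, s6, s7}.
Read 'z': s2→{s2, s3}, s3→∅, s4→∅, s5→{s6}, s6→∅, s7→{s4, s6}; now {s2, s3, s4, s6}.
Read 'x': s2→{s4, s5, s7}, s3→{s2, s3, s6}, s4→∅, s6→{s3}; now {s2, s3, s4, s5, s6, s7}.
Read 'x': s2→{s4, s5, s7}, s3→{s2, s3, s6}, s4→∅, s5→{s3}, s6→{s3}, s7→{s1}; now {s1, s2, s3, s4, s5, s6, s7}.
Read 'z': s1→{s1, s2, s4}, s2→{s2, s3}, s3→∅, s4→∅, s5→{s6}, s6→∅, s7→{s4, s6}; now {s1, s2, s3, s4, s6}.
Read 'z': s1→{s1, s2, s4}, s2→{s2, s3}, s3→∅, s4→∅, s6→∅; union {s1, s2, s3, s4}; ε-closure = {s1, s2, s3, s4, s6}.
Read 'y': s1→{s3, s6}, s2→{s7}, s3→{s5}, s4→{s2, s4, s5}, s6→{s3, s4, s5}; now {s2, s3, s4, s5, s6, s7}.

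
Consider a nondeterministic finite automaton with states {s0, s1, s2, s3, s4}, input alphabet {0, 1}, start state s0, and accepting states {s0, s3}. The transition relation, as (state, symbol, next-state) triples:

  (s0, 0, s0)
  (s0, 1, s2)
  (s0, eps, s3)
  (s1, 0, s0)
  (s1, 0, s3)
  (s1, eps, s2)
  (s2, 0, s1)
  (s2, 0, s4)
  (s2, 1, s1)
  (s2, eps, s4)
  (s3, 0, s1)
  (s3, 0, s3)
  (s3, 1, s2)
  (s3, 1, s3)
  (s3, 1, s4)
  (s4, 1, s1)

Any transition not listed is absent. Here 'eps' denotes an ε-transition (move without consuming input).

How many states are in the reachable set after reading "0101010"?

5

Start: ε-closure({s0}) = {s0, s3}.
Read '0': s0→{s0}, s3→{s1, s3}; union {s0, s1, s3}; ε-closure = {s0, s1, s2, s3, s4}.
Read '1': s0→{s2}, s1→∅, s2→{s1}, s3→{s2, s3, s4}, s4→{s1}; now {s1, s2, s3, s4}.
Read '0': s1→{s0, s3}, s2→{s1, s4}, s3→{s1, s3}, s4→∅; union {s0, s1, s3, s4}; ε-closure = {s0, s1, s2, s3, s4}.
Read '1': s0→{s2}, s1→∅, s2→{s1}, s3→{s2, s3, s4}, s4→{s1}; now {s1, s2, s3, s4}.
Read '0': s1→{s0, s3}, s2→{s1, s4}, s3→{s1, s3}, s4→∅; union {s0, s1, s3, s4}; ε-closure = {s0, s1, s2, s3, s4}.
Read '1': s0→{s2}, s1→∅, s2→{s1}, s3→{s2, s3, s4}, s4→{s1}; now {s1, s2, s3, s4}.
Read '0': s1→{s0, s3}, s2→{s1, s4}, s3→{s1, s3}, s4→∅; union {s0, s1, s3, s4}; ε-closure = {s0, s1, s2, s3, s4}.
That set has 5 states.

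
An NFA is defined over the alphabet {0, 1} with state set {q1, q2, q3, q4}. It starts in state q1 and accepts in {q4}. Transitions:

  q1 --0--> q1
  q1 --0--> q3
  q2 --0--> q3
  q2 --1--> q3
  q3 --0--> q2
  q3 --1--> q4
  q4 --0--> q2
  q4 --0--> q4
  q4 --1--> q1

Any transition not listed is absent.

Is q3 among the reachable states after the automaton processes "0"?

Yes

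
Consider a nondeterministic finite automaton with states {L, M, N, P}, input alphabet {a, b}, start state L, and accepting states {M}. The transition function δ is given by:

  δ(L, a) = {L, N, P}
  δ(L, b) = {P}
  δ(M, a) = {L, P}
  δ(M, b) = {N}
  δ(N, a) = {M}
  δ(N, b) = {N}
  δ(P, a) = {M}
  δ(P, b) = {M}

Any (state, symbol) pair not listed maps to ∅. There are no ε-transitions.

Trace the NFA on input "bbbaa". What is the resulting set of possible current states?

{L, P}

Start in {L}.
Read 'b': {L} → {P}.
Read 'b': {P} → {M}.
Read 'b': {M} → {N}.
Read 'a': {N} → {M}.
Read 'a': {M} → {L, P}.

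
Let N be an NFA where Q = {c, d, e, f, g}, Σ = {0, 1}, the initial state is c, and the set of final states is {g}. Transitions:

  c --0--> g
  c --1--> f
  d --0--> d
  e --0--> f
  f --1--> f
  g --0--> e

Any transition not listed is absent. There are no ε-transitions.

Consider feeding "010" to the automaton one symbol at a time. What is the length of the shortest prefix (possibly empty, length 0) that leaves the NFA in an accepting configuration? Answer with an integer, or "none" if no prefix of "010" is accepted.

Start in {c}.
Read '0': {c} → {g}.
None of the earlier sets intersect F, but {g} does.

1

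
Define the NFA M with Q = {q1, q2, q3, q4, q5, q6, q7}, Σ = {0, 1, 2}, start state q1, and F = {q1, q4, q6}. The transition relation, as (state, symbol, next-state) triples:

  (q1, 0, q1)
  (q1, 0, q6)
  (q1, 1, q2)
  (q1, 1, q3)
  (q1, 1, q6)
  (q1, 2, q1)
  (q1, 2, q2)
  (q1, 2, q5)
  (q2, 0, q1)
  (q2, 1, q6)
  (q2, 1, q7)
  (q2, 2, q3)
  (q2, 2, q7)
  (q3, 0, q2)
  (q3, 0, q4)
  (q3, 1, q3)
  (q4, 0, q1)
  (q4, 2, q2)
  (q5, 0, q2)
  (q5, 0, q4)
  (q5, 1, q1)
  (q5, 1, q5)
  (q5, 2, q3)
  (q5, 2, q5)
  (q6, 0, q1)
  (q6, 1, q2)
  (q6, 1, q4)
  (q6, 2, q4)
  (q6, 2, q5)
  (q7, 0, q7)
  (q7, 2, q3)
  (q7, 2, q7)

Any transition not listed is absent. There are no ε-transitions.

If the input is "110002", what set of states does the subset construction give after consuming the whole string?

Start in {q1}.
Read '1': {q1} → {q2, q3, q6}.
Read '1': {q2, q3, q6} → {q2, q3, q4, q6, q7}.
Read '0': {q2, q3, q4, q6, q7} → {q1, q2, q4, q7}.
Read '0': {q1, q2, q4, q7} → {q1, q6, q7}.
Read '0': {q1, q6, q7} → {q1, q6, q7}.
Read '2': {q1, q6, q7} → {q1, q2, q3, q4, q5, q7}.

{q1, q2, q3, q4, q5, q7}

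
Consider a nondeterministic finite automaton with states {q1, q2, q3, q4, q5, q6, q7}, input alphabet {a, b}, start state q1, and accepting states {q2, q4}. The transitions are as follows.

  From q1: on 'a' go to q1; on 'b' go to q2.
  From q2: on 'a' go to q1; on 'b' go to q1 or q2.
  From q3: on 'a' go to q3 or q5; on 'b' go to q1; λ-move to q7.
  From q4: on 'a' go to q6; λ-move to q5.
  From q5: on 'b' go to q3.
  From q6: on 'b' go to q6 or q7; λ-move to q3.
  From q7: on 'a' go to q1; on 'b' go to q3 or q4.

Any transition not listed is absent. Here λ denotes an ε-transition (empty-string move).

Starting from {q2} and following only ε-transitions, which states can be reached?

{q2}

Begin with {q2}.
No ε-moves leave this set, so the closure equals the set itself.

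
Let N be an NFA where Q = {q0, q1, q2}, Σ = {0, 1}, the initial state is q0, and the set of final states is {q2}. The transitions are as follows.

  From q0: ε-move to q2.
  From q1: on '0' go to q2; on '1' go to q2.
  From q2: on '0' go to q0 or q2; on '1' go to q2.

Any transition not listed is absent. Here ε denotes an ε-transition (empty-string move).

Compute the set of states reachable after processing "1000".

Start: ε-closure({q0}) = {q0, q2}.
Read '1': {q0, q2} → {q2}.
Read '0': {q2} → {q0, q2}.
Read '0': {q0, q2} → {q0, q2}.
Read '0': {q0, q2} → {q0, q2}.

{q0, q2}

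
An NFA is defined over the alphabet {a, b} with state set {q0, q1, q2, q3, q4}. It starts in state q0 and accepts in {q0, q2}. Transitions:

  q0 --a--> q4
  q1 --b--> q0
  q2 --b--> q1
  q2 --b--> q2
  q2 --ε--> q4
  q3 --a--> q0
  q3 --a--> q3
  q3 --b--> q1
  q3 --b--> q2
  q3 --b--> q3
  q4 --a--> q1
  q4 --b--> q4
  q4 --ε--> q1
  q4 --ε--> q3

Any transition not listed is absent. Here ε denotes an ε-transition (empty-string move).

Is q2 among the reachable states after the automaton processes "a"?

No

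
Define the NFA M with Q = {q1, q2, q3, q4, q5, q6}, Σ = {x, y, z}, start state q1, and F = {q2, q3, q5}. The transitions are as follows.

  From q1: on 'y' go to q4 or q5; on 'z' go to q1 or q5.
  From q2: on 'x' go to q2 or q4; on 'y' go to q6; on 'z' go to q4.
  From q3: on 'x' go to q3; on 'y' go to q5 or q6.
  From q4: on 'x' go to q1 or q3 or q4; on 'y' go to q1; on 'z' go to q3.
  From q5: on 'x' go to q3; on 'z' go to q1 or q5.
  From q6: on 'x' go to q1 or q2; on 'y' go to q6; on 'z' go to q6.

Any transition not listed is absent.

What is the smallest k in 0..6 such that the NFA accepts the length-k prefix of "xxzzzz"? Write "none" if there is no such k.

none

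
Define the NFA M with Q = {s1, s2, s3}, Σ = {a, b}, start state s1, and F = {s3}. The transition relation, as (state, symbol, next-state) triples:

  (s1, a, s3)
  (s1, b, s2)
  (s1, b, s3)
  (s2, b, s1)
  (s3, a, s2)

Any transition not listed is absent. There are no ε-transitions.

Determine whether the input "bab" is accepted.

No

Start in {s1}.
Read 'b': s1→{s2, s3}; now {s2, s3}.
Read 'a': s2→∅, s3→{s2}; now {s2}.
Read 'b': s2→{s1}; now {s1}.
The final set {s1} contains no accepting state.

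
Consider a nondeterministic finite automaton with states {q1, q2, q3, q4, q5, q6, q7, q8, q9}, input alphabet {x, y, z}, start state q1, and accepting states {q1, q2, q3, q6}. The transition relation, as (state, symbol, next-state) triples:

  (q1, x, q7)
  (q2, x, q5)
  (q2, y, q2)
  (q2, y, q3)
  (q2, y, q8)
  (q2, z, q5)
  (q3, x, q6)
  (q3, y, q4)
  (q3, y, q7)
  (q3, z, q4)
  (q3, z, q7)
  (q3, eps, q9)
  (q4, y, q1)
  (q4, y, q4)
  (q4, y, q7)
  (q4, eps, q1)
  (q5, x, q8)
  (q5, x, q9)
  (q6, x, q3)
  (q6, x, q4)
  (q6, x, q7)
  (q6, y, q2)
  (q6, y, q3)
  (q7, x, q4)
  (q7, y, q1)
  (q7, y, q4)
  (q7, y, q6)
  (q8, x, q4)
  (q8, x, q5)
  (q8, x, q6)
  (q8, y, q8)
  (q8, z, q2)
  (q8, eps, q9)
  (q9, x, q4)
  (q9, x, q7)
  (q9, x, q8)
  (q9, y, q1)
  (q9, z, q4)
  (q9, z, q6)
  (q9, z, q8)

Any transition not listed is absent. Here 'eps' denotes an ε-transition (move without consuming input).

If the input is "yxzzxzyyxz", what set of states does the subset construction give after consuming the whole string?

∅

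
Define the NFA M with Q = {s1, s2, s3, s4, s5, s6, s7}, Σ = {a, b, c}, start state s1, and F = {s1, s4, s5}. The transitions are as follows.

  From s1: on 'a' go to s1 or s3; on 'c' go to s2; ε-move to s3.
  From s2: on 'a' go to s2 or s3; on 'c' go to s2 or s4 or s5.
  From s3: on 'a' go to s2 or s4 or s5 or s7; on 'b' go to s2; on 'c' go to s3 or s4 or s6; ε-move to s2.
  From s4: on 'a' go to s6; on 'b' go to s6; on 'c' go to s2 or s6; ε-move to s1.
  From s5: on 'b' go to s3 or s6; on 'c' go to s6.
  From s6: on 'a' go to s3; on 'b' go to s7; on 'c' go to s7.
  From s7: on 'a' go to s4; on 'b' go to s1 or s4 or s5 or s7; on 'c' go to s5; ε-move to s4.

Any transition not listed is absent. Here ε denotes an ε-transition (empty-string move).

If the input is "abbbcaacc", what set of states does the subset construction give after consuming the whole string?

{s1, s2, s3, s4, s5, s6, s7}

Start: ε-closure({s1}) = {s1, s2, s3}.
Read 'a': s1→{s1, s3}, s2→{s2, s3}, s3→{s2, s4, s5, s7}; now {s1, s2, s3, s4, s5, s7}.
Read 'b': s1→∅, s2→∅, s3→{s2}, s4→{s6}, s5→{s3, s6}, s7→{s1, s4, s5, s7}; now {s1, s2, s3, s4, s5, s6, s7}.
Read 'b': s1→∅, s2→∅, s3→{s2}, s4→{s6}, s5→{s3, s6}, s6→{s7}, s7→{s1, s4, s5, s7}; now {s1, s2, s3, s4, s5, s6, s7}.
Read 'b': s1→∅, s2→∅, s3→{s2}, s4→{s6}, s5→{s3, s6}, s6→{s7}, s7→{s1, s4, s5, s7}; now {s1, s2, s3, s4, s5, s6, s7}.
Read 'c': s1→{s2}, s2→{s2, s4, s5}, s3→{s3, s4, s6}, s4→{s2, s6}, s5→{s6}, s6→{s7}, s7→{s5}; union {s2, s3, s4, s5, s6, s7}; ε-closure = {s1, s2, s3, s4, s5, s6, s7}.
Read 'a': s1→{s1, s3}, s2→{s2, s3}, s3→{s2, s4, s5, s7}, s4→{s6}, s5→∅, s6→{s3}, s7→{s4}; now {s1, s2, s3, s4, s5, s6, s7}.
Read 'a': s1→{s1, s3}, s2→{s2, s3}, s3→{s2, s4, s5, s7}, s4→{s6}, s5→∅, s6→{s3}, s7→{s4}; now {s1, s2, s3, s4, s5, s6, s7}.
Read 'c': s1→{s2}, s2→{s2, s4, s5}, s3→{s3, s4, s6}, s4→{s2, s6}, s5→{s6}, s6→{s7}, s7→{s5}; union {s2, s3, s4, s5, s6, s7}; ε-closure = {s1, s2, s3, s4, s5, s6, s7}.
Read 'c': s1→{s2}, s2→{s2, s4, s5}, s3→{s3, s4, s6}, s4→{s2, s6}, s5→{s6}, s6→{s7}, s7→{s5}; union {s2, s3, s4, s5, s6, s7}; ε-closure = {s1, s2, s3, s4, s5, s6, s7}.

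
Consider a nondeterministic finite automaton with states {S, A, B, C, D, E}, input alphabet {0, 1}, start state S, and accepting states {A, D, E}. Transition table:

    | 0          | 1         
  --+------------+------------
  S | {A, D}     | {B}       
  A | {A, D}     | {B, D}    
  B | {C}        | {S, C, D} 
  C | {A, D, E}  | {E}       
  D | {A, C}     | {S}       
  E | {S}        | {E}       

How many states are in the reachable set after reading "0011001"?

4

Start in {S}.
Read '0': {S} → {A, D}.
Read '0': {A, D} → {A, C, D}.
Read '1': {A, C, D} → {S, B, D, E}.
Read '1': {S, B, D, E} → {S, B, C, D, E}.
Read '0': {S, B, C, D, E} → {S, A, C, D, E}.
Read '0': {S, A, C, D, E} → {S, A, C, D, E}.
Read '1': {S, A, C, D, E} → {S, B, D, E}.
That set has 4 states.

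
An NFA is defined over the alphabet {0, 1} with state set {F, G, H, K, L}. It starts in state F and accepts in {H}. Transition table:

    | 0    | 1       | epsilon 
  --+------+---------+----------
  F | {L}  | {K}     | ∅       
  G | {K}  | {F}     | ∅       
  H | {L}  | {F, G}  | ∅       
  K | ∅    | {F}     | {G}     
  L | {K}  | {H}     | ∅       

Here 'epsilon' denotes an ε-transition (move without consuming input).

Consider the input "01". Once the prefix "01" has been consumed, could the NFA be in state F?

Start in {F}.
Read '0': F→{L}; now {L}.
Read '1': L→{H}; now {H}.
State F is not in {H}.

No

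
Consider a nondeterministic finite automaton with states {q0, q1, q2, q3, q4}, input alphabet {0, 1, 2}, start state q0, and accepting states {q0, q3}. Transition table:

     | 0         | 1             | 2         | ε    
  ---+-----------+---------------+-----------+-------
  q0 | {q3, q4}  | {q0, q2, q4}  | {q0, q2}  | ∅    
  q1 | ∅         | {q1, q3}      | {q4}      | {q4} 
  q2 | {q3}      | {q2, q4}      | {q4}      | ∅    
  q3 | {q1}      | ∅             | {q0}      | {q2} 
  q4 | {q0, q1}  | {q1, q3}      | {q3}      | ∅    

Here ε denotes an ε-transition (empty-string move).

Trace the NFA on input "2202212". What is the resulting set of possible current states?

{q0, q2, q3, q4}

Start in {q0}.
Read '2': {q0} → {q0, q2}.
Read '2': {q0, q2} → {q0, q2, q4}.
Read '0': {q0, q2, q4} → {q0, q1, q2, q3, q4}.
Read '2': {q0, q1, q2, q3, q4} → {q0, q2, q3, q4}.
Read '2': {q0, q2, q3, q4} → {q0, q2, q3, q4}.
Read '1': {q0, q2, q3, q4} → {q0, q1, q2, q3, q4}.
Read '2': {q0, q1, q2, q3, q4} → {q0, q2, q3, q4}.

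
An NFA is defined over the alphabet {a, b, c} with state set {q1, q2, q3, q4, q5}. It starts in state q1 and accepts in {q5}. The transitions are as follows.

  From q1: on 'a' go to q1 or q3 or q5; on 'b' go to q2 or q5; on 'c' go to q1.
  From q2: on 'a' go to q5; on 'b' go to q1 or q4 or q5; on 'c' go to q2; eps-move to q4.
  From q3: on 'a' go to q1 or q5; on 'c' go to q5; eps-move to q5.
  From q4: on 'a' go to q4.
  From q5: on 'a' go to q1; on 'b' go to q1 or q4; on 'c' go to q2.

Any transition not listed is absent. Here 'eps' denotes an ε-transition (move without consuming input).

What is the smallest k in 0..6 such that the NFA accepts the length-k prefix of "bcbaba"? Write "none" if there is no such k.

Start in {q1}.
Read 'b': q1→{q2, q5}; union {q2, q5}; ε-closure = {q2, q4, q5}.
None of the earlier sets intersect F, but {q2, q4, q5} does.

1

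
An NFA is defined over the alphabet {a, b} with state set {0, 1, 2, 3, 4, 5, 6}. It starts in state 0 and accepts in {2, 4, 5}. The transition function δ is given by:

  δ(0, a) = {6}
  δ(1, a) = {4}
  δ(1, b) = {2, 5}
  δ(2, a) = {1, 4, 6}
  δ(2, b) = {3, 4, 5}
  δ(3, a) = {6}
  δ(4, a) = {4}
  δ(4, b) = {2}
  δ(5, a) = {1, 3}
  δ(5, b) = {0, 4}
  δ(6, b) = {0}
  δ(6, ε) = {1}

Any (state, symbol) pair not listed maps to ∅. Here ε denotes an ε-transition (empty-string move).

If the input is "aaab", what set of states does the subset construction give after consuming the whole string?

{2}

Start in {0}.
Read 'a': {0} → {1, 6}.
Read 'a': {1, 6} → {4}.
Read 'a': {4} → {4}.
Read 'b': {4} → {2}.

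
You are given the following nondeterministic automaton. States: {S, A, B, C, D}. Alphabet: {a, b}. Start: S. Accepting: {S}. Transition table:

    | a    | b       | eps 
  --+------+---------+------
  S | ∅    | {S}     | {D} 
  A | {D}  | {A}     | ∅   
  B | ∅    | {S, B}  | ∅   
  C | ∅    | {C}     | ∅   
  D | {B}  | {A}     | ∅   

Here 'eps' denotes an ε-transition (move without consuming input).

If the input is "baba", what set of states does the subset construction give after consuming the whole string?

{B, D}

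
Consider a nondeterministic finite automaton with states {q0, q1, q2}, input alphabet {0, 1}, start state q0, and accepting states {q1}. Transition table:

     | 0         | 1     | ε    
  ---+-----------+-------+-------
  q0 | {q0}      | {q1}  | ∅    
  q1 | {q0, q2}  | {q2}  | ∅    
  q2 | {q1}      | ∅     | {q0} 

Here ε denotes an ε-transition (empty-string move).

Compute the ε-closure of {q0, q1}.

{q0, q1}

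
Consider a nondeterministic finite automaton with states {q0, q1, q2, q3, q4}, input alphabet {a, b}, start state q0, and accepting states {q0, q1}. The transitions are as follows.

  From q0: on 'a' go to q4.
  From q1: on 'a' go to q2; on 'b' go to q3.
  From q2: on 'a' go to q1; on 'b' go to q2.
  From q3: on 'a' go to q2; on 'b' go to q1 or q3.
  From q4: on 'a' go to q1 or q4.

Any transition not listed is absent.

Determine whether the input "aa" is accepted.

Yes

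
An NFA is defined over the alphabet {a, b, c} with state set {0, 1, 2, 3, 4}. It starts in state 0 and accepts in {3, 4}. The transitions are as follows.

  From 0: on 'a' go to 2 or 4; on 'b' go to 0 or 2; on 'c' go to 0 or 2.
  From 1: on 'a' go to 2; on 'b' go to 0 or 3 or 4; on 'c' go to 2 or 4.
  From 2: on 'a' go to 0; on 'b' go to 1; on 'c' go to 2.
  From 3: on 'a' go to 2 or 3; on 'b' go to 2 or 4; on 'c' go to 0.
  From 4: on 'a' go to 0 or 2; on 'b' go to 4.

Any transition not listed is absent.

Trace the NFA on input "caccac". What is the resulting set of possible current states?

Start in {0}.
Read 'c': 0→{0, 2}; now {0, 2}.
Read 'a': 0→{2, 4}, 2→{0}; now {0, 2, 4}.
Read 'c': 0→{0, 2}, 2→{2}, 4→∅; now {0, 2}.
Read 'c': 0→{0, 2}, 2→{2}; now {0, 2}.
Read 'a': 0→{2, 4}, 2→{0}; now {0, 2, 4}.
Read 'c': 0→{0, 2}, 2→{2}, 4→∅; now {0, 2}.

{0, 2}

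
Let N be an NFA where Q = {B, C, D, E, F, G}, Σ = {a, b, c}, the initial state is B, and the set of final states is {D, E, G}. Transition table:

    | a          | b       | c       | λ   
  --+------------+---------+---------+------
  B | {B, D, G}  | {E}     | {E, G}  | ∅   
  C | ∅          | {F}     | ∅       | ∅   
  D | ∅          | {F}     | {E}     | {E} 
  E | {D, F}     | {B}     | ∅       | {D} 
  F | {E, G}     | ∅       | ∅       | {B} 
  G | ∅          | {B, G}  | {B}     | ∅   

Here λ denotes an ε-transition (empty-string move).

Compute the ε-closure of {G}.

{G}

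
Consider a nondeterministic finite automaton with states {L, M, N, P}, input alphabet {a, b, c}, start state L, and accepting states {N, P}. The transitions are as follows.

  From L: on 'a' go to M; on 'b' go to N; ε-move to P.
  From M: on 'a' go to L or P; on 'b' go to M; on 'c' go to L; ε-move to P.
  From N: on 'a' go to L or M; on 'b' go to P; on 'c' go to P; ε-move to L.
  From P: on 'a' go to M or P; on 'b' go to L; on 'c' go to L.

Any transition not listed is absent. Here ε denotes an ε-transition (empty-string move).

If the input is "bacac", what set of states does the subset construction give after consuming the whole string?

{L, P}

Start: ε-closure({L}) = {L, P}.
Read 'b': {L, P} → {L, N, P}.
Read 'a': {L, N, P} → {L, M, P}.
Read 'c': {L, M, P} → {L, P}.
Read 'a': {L, P} → {M, P}.
Read 'c': {M, P} → {L, P}.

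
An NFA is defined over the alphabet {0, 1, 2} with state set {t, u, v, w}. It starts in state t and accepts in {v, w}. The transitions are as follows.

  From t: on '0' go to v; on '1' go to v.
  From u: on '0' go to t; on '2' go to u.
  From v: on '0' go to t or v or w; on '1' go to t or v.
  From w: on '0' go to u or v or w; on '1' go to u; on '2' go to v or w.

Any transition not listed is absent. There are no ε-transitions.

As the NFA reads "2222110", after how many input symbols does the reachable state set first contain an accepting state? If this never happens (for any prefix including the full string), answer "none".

Start in {t}.
Read '2': t→∅; now ∅.
The set is empty and remains empty for the remaining 6 symbols.
No reachable set along the way intersects F.

none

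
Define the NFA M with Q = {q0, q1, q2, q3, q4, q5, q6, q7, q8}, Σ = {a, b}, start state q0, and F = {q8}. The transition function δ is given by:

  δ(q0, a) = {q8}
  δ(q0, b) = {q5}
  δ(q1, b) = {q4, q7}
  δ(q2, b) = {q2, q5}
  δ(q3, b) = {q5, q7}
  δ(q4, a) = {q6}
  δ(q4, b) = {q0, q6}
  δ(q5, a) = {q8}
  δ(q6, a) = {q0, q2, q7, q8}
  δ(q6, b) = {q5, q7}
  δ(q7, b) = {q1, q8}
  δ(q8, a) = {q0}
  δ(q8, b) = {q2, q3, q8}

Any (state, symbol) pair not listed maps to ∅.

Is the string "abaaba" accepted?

Start in {q0}.
Read 'a': q0→{q8}; now {q8}.
Read 'b': q8→{q2, q3, q8}; now {q2, q3, q8}.
Read 'a': q2→∅, q3→∅, q8→{q0}; now {q0}.
Read 'a': q0→{q8}; now {q8}.
Read 'b': q8→{q2, q3, q8}; now {q2, q3, q8}.
Read 'a': q2→∅, q3→∅, q8→{q0}; now {q0}.
The final set {q0} contains no accepting state.

No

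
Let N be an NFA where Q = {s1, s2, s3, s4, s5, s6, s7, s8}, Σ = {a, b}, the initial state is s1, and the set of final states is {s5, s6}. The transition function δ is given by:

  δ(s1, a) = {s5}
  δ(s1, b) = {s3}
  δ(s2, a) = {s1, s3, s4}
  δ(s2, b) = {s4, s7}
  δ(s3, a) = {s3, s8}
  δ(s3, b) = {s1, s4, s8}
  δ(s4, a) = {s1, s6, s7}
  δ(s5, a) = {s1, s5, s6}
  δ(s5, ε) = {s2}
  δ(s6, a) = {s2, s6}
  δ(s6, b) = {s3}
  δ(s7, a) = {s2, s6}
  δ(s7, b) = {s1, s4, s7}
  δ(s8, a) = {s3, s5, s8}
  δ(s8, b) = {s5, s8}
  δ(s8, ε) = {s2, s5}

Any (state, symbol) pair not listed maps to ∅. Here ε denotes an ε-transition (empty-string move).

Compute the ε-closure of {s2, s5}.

{s2, s5}

Begin with {s2, s5}.
No ε-moves leave this set, so the closure equals the set itself.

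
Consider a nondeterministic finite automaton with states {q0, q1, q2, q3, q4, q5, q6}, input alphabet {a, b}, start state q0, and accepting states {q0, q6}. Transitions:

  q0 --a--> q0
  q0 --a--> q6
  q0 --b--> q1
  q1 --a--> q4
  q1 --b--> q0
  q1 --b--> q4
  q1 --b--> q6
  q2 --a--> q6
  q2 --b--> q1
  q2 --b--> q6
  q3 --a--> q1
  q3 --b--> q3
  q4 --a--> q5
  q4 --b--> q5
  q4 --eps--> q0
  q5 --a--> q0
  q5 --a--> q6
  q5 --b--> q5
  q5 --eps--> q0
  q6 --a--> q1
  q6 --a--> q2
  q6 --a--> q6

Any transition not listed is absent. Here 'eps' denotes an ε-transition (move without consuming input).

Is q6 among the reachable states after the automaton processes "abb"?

Yes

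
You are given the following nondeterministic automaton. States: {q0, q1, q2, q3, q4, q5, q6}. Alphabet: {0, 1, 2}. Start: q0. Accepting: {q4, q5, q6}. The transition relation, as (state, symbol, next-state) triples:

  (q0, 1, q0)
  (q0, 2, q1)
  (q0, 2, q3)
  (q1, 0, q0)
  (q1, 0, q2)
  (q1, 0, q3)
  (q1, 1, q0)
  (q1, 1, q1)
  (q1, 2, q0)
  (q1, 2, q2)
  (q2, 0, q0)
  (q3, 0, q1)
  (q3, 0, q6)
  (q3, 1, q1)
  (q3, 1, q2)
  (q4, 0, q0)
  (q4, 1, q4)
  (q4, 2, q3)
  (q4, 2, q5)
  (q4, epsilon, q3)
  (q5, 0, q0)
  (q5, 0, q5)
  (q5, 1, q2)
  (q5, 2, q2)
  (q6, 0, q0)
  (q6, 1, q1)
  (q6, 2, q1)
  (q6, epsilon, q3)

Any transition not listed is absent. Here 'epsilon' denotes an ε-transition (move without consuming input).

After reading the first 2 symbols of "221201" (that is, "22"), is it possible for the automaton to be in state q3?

Start in {q0}.
Read '2': q0→{q1, q3}; now {q1, q3}.
Read '2': q1→{q0, q2}, q3→∅; now {q0, q2}.
State q3 is not in {q0, q2}.

No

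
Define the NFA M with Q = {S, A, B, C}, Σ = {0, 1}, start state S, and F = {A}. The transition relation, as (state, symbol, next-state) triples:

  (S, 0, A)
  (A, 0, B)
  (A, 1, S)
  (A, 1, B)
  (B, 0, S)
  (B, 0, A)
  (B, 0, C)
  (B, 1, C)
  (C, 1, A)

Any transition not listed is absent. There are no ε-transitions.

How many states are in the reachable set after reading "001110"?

Start in {S}.
Read '0': S→{A}; now {A}.
Read '0': A→{B}; now {B}.
Read '1': B→{C}; now {C}.
Read '1': C→{A}; now {A}.
Read '1': A→{S, B}; now {S, B}.
Read '0': S→{A}, B→{S, A, C}; now {S, A, C}.
That set has 3 states.

3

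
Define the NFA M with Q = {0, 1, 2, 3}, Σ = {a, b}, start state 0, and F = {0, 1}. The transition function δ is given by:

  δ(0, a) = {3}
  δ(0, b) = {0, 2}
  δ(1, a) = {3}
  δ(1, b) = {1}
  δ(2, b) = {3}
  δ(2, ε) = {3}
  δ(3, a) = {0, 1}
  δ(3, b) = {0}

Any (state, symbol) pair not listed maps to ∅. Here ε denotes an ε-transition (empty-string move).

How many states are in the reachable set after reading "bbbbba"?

3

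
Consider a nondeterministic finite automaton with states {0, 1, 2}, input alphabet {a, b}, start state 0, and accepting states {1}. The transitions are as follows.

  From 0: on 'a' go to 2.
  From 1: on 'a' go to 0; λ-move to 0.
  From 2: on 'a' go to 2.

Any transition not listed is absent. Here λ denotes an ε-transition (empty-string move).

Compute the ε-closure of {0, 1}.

{0, 1}

Begin with {0, 1}.
No ε-moves leave this set, so the closure equals the set itself.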